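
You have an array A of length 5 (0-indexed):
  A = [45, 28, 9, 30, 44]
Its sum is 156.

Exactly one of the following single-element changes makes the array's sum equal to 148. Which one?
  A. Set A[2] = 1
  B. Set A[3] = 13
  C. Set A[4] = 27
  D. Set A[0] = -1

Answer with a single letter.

Answer: A

Derivation:
Option A: A[2] 9->1, delta=-8, new_sum=156+(-8)=148 <-- matches target
Option B: A[3] 30->13, delta=-17, new_sum=156+(-17)=139
Option C: A[4] 44->27, delta=-17, new_sum=156+(-17)=139
Option D: A[0] 45->-1, delta=-46, new_sum=156+(-46)=110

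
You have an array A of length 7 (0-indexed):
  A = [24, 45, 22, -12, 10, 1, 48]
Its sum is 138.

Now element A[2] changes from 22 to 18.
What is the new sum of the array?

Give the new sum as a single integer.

Old value at index 2: 22
New value at index 2: 18
Delta = 18 - 22 = -4
New sum = old_sum + delta = 138 + (-4) = 134

Answer: 134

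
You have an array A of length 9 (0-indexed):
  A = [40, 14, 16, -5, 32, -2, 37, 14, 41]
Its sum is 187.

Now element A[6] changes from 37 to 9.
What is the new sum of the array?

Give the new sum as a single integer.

Old value at index 6: 37
New value at index 6: 9
Delta = 9 - 37 = -28
New sum = old_sum + delta = 187 + (-28) = 159

Answer: 159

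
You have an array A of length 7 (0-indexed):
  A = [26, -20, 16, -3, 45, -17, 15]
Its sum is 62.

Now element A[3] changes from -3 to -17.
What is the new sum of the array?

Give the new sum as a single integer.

Old value at index 3: -3
New value at index 3: -17
Delta = -17 - -3 = -14
New sum = old_sum + delta = 62 + (-14) = 48

Answer: 48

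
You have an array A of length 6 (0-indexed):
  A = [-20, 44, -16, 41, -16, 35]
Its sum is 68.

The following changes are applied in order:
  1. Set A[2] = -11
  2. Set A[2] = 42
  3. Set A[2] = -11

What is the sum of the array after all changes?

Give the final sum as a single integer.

Initial sum: 68
Change 1: A[2] -16 -> -11, delta = 5, sum = 73
Change 2: A[2] -11 -> 42, delta = 53, sum = 126
Change 3: A[2] 42 -> -11, delta = -53, sum = 73

Answer: 73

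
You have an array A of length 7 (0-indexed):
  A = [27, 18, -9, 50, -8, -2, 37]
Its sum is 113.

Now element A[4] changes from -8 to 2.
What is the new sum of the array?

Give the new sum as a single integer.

Old value at index 4: -8
New value at index 4: 2
Delta = 2 - -8 = 10
New sum = old_sum + delta = 113 + (10) = 123

Answer: 123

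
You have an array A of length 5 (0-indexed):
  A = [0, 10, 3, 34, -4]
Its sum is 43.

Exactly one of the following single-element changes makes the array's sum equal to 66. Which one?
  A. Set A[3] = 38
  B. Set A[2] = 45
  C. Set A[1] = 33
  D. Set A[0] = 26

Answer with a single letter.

Answer: C

Derivation:
Option A: A[3] 34->38, delta=4, new_sum=43+(4)=47
Option B: A[2] 3->45, delta=42, new_sum=43+(42)=85
Option C: A[1] 10->33, delta=23, new_sum=43+(23)=66 <-- matches target
Option D: A[0] 0->26, delta=26, new_sum=43+(26)=69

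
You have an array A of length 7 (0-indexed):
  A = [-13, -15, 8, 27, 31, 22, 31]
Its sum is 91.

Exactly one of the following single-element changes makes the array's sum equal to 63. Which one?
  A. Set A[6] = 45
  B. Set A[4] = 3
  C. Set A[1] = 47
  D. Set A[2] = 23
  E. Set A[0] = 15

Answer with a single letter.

Answer: B

Derivation:
Option A: A[6] 31->45, delta=14, new_sum=91+(14)=105
Option B: A[4] 31->3, delta=-28, new_sum=91+(-28)=63 <-- matches target
Option C: A[1] -15->47, delta=62, new_sum=91+(62)=153
Option D: A[2] 8->23, delta=15, new_sum=91+(15)=106
Option E: A[0] -13->15, delta=28, new_sum=91+(28)=119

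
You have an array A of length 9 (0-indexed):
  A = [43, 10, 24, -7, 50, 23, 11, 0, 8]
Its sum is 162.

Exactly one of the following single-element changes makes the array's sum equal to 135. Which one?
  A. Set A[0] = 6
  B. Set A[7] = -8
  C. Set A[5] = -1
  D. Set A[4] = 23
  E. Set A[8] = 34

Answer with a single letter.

Answer: D

Derivation:
Option A: A[0] 43->6, delta=-37, new_sum=162+(-37)=125
Option B: A[7] 0->-8, delta=-8, new_sum=162+(-8)=154
Option C: A[5] 23->-1, delta=-24, new_sum=162+(-24)=138
Option D: A[4] 50->23, delta=-27, new_sum=162+(-27)=135 <-- matches target
Option E: A[8] 8->34, delta=26, new_sum=162+(26)=188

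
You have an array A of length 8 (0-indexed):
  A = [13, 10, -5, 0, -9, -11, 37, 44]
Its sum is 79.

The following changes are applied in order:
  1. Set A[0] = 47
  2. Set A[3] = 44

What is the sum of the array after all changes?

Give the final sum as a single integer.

Initial sum: 79
Change 1: A[0] 13 -> 47, delta = 34, sum = 113
Change 2: A[3] 0 -> 44, delta = 44, sum = 157

Answer: 157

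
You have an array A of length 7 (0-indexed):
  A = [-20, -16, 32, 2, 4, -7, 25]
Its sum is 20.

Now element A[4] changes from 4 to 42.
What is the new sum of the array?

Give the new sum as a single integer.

Answer: 58

Derivation:
Old value at index 4: 4
New value at index 4: 42
Delta = 42 - 4 = 38
New sum = old_sum + delta = 20 + (38) = 58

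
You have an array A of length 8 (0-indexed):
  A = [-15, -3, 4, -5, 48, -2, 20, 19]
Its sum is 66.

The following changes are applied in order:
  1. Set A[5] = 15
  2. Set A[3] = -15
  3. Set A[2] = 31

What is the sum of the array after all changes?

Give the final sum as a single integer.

Answer: 100

Derivation:
Initial sum: 66
Change 1: A[5] -2 -> 15, delta = 17, sum = 83
Change 2: A[3] -5 -> -15, delta = -10, sum = 73
Change 3: A[2] 4 -> 31, delta = 27, sum = 100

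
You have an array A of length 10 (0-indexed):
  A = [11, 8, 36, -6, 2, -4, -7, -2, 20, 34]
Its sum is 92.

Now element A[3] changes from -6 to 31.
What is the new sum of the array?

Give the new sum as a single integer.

Old value at index 3: -6
New value at index 3: 31
Delta = 31 - -6 = 37
New sum = old_sum + delta = 92 + (37) = 129

Answer: 129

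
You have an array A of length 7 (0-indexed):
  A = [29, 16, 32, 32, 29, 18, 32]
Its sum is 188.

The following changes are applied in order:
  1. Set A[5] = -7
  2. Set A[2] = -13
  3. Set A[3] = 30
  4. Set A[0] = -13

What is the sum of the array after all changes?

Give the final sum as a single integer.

Initial sum: 188
Change 1: A[5] 18 -> -7, delta = -25, sum = 163
Change 2: A[2] 32 -> -13, delta = -45, sum = 118
Change 3: A[3] 32 -> 30, delta = -2, sum = 116
Change 4: A[0] 29 -> -13, delta = -42, sum = 74

Answer: 74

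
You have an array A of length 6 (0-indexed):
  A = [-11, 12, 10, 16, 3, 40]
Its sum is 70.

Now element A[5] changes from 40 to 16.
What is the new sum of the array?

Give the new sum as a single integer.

Old value at index 5: 40
New value at index 5: 16
Delta = 16 - 40 = -24
New sum = old_sum + delta = 70 + (-24) = 46

Answer: 46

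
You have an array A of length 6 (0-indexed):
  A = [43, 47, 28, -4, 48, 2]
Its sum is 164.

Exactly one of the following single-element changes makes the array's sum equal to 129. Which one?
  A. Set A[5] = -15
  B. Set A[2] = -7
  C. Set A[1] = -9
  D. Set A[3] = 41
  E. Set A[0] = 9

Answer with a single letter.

Answer: B

Derivation:
Option A: A[5] 2->-15, delta=-17, new_sum=164+(-17)=147
Option B: A[2] 28->-7, delta=-35, new_sum=164+(-35)=129 <-- matches target
Option C: A[1] 47->-9, delta=-56, new_sum=164+(-56)=108
Option D: A[3] -4->41, delta=45, new_sum=164+(45)=209
Option E: A[0] 43->9, delta=-34, new_sum=164+(-34)=130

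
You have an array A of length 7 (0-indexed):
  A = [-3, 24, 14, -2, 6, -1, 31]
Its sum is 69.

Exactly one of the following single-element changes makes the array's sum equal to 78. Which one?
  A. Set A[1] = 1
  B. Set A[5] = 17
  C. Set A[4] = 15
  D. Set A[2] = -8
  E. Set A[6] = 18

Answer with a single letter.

Option A: A[1] 24->1, delta=-23, new_sum=69+(-23)=46
Option B: A[5] -1->17, delta=18, new_sum=69+(18)=87
Option C: A[4] 6->15, delta=9, new_sum=69+(9)=78 <-- matches target
Option D: A[2] 14->-8, delta=-22, new_sum=69+(-22)=47
Option E: A[6] 31->18, delta=-13, new_sum=69+(-13)=56

Answer: C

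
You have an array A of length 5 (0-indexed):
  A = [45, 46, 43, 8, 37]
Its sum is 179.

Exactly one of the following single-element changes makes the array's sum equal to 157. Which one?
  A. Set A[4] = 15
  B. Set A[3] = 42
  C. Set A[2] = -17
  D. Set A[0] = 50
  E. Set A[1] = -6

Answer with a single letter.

Option A: A[4] 37->15, delta=-22, new_sum=179+(-22)=157 <-- matches target
Option B: A[3] 8->42, delta=34, new_sum=179+(34)=213
Option C: A[2] 43->-17, delta=-60, new_sum=179+(-60)=119
Option D: A[0] 45->50, delta=5, new_sum=179+(5)=184
Option E: A[1] 46->-6, delta=-52, new_sum=179+(-52)=127

Answer: A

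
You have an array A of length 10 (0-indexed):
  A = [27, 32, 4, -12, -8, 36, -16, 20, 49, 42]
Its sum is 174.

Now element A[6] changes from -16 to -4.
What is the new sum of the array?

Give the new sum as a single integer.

Old value at index 6: -16
New value at index 6: -4
Delta = -4 - -16 = 12
New sum = old_sum + delta = 174 + (12) = 186

Answer: 186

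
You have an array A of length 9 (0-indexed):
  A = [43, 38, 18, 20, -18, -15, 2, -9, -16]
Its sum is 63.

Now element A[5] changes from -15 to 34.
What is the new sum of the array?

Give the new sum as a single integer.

Answer: 112

Derivation:
Old value at index 5: -15
New value at index 5: 34
Delta = 34 - -15 = 49
New sum = old_sum + delta = 63 + (49) = 112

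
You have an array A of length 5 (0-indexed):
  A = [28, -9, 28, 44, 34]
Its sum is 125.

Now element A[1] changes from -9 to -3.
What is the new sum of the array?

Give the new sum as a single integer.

Answer: 131

Derivation:
Old value at index 1: -9
New value at index 1: -3
Delta = -3 - -9 = 6
New sum = old_sum + delta = 125 + (6) = 131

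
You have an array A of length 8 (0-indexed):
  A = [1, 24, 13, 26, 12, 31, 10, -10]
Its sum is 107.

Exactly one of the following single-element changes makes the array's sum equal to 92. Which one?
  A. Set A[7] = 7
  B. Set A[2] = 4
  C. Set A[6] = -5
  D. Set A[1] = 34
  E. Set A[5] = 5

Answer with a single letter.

Answer: C

Derivation:
Option A: A[7] -10->7, delta=17, new_sum=107+(17)=124
Option B: A[2] 13->4, delta=-9, new_sum=107+(-9)=98
Option C: A[6] 10->-5, delta=-15, new_sum=107+(-15)=92 <-- matches target
Option D: A[1] 24->34, delta=10, new_sum=107+(10)=117
Option E: A[5] 31->5, delta=-26, new_sum=107+(-26)=81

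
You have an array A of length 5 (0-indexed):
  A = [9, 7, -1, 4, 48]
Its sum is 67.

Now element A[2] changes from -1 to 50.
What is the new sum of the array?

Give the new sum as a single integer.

Answer: 118

Derivation:
Old value at index 2: -1
New value at index 2: 50
Delta = 50 - -1 = 51
New sum = old_sum + delta = 67 + (51) = 118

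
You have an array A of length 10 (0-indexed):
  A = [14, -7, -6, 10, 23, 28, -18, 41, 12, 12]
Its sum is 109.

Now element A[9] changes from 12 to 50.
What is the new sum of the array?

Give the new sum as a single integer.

Answer: 147

Derivation:
Old value at index 9: 12
New value at index 9: 50
Delta = 50 - 12 = 38
New sum = old_sum + delta = 109 + (38) = 147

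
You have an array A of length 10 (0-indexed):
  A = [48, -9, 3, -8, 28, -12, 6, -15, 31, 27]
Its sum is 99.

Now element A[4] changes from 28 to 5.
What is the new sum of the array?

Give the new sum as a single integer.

Answer: 76

Derivation:
Old value at index 4: 28
New value at index 4: 5
Delta = 5 - 28 = -23
New sum = old_sum + delta = 99 + (-23) = 76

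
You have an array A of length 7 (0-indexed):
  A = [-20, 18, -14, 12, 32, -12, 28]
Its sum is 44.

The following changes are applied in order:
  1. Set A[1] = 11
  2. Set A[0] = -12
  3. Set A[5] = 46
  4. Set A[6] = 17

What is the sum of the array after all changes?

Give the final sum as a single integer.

Initial sum: 44
Change 1: A[1] 18 -> 11, delta = -7, sum = 37
Change 2: A[0] -20 -> -12, delta = 8, sum = 45
Change 3: A[5] -12 -> 46, delta = 58, sum = 103
Change 4: A[6] 28 -> 17, delta = -11, sum = 92

Answer: 92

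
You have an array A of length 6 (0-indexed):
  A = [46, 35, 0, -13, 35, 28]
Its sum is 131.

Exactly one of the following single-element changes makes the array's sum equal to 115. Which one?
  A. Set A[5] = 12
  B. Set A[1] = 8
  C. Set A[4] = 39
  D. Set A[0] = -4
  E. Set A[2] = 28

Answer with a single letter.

Answer: A

Derivation:
Option A: A[5] 28->12, delta=-16, new_sum=131+(-16)=115 <-- matches target
Option B: A[1] 35->8, delta=-27, new_sum=131+(-27)=104
Option C: A[4] 35->39, delta=4, new_sum=131+(4)=135
Option D: A[0] 46->-4, delta=-50, new_sum=131+(-50)=81
Option E: A[2] 0->28, delta=28, new_sum=131+(28)=159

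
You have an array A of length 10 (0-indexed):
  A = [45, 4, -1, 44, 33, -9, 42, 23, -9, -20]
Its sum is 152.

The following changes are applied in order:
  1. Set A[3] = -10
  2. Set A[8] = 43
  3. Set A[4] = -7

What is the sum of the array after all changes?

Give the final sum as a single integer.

Answer: 110

Derivation:
Initial sum: 152
Change 1: A[3] 44 -> -10, delta = -54, sum = 98
Change 2: A[8] -9 -> 43, delta = 52, sum = 150
Change 3: A[4] 33 -> -7, delta = -40, sum = 110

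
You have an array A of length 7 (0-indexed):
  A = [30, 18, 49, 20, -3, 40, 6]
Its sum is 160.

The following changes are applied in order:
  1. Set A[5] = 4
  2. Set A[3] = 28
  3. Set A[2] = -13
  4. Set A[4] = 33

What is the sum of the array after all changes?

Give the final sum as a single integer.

Answer: 106

Derivation:
Initial sum: 160
Change 1: A[5] 40 -> 4, delta = -36, sum = 124
Change 2: A[3] 20 -> 28, delta = 8, sum = 132
Change 3: A[2] 49 -> -13, delta = -62, sum = 70
Change 4: A[4] -3 -> 33, delta = 36, sum = 106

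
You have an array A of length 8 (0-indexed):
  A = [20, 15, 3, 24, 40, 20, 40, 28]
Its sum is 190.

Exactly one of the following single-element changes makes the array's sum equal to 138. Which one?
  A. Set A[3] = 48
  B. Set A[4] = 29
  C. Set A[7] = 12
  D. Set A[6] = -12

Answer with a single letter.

Option A: A[3] 24->48, delta=24, new_sum=190+(24)=214
Option B: A[4] 40->29, delta=-11, new_sum=190+(-11)=179
Option C: A[7] 28->12, delta=-16, new_sum=190+(-16)=174
Option D: A[6] 40->-12, delta=-52, new_sum=190+(-52)=138 <-- matches target

Answer: D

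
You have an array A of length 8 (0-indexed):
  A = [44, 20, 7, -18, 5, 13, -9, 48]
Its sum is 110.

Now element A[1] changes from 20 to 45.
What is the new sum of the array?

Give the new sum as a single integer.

Answer: 135

Derivation:
Old value at index 1: 20
New value at index 1: 45
Delta = 45 - 20 = 25
New sum = old_sum + delta = 110 + (25) = 135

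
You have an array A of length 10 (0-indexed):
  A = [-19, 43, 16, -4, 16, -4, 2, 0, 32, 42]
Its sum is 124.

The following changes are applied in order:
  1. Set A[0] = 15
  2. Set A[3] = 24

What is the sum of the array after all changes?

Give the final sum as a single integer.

Initial sum: 124
Change 1: A[0] -19 -> 15, delta = 34, sum = 158
Change 2: A[3] -4 -> 24, delta = 28, sum = 186

Answer: 186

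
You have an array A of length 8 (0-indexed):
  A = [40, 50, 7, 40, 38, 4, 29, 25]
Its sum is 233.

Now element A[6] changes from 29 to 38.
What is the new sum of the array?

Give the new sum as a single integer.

Old value at index 6: 29
New value at index 6: 38
Delta = 38 - 29 = 9
New sum = old_sum + delta = 233 + (9) = 242

Answer: 242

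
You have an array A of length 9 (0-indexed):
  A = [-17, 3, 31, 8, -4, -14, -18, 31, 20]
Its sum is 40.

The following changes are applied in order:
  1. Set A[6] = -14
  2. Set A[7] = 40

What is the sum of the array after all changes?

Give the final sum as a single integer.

Answer: 53

Derivation:
Initial sum: 40
Change 1: A[6] -18 -> -14, delta = 4, sum = 44
Change 2: A[7] 31 -> 40, delta = 9, sum = 53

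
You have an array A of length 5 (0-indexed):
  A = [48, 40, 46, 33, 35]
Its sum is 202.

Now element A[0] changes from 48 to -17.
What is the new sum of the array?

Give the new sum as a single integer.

Answer: 137

Derivation:
Old value at index 0: 48
New value at index 0: -17
Delta = -17 - 48 = -65
New sum = old_sum + delta = 202 + (-65) = 137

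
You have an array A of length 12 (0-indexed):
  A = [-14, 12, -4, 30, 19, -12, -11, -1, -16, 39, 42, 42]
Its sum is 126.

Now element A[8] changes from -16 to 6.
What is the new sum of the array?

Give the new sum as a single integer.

Old value at index 8: -16
New value at index 8: 6
Delta = 6 - -16 = 22
New sum = old_sum + delta = 126 + (22) = 148

Answer: 148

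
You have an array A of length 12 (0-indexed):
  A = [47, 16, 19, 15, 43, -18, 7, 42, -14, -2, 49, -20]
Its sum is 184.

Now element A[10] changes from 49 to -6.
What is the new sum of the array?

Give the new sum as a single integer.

Answer: 129

Derivation:
Old value at index 10: 49
New value at index 10: -6
Delta = -6 - 49 = -55
New sum = old_sum + delta = 184 + (-55) = 129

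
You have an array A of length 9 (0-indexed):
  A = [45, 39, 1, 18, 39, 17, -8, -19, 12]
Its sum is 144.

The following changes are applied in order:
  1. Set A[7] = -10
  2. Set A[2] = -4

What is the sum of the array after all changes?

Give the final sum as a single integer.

Initial sum: 144
Change 1: A[7] -19 -> -10, delta = 9, sum = 153
Change 2: A[2] 1 -> -4, delta = -5, sum = 148

Answer: 148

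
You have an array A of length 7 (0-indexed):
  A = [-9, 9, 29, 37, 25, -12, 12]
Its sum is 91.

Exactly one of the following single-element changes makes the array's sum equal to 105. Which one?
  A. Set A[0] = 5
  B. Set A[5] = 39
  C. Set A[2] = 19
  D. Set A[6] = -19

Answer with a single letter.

Answer: A

Derivation:
Option A: A[0] -9->5, delta=14, new_sum=91+(14)=105 <-- matches target
Option B: A[5] -12->39, delta=51, new_sum=91+(51)=142
Option C: A[2] 29->19, delta=-10, new_sum=91+(-10)=81
Option D: A[6] 12->-19, delta=-31, new_sum=91+(-31)=60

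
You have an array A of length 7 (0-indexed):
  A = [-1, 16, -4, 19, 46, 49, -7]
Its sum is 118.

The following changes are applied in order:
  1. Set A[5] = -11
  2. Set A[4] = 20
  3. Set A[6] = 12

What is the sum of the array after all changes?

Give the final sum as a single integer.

Initial sum: 118
Change 1: A[5] 49 -> -11, delta = -60, sum = 58
Change 2: A[4] 46 -> 20, delta = -26, sum = 32
Change 3: A[6] -7 -> 12, delta = 19, sum = 51

Answer: 51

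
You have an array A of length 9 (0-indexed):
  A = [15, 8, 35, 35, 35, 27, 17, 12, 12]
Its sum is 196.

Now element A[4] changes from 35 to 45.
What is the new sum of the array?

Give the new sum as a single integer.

Old value at index 4: 35
New value at index 4: 45
Delta = 45 - 35 = 10
New sum = old_sum + delta = 196 + (10) = 206

Answer: 206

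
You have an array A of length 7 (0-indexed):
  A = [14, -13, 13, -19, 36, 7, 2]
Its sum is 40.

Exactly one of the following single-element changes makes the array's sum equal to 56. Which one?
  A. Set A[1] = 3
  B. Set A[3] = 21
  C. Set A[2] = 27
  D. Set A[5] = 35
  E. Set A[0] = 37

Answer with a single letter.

Answer: A

Derivation:
Option A: A[1] -13->3, delta=16, new_sum=40+(16)=56 <-- matches target
Option B: A[3] -19->21, delta=40, new_sum=40+(40)=80
Option C: A[2] 13->27, delta=14, new_sum=40+(14)=54
Option D: A[5] 7->35, delta=28, new_sum=40+(28)=68
Option E: A[0] 14->37, delta=23, new_sum=40+(23)=63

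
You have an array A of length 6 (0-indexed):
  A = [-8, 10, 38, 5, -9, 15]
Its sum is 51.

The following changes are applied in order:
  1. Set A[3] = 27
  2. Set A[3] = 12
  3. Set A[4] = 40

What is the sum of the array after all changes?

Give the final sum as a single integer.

Initial sum: 51
Change 1: A[3] 5 -> 27, delta = 22, sum = 73
Change 2: A[3] 27 -> 12, delta = -15, sum = 58
Change 3: A[4] -9 -> 40, delta = 49, sum = 107

Answer: 107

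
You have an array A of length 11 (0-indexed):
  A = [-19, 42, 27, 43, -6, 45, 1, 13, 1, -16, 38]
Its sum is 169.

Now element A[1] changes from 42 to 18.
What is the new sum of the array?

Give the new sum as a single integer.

Answer: 145

Derivation:
Old value at index 1: 42
New value at index 1: 18
Delta = 18 - 42 = -24
New sum = old_sum + delta = 169 + (-24) = 145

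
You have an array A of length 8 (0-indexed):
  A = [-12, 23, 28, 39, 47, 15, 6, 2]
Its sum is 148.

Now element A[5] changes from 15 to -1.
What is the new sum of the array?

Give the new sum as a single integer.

Old value at index 5: 15
New value at index 5: -1
Delta = -1 - 15 = -16
New sum = old_sum + delta = 148 + (-16) = 132

Answer: 132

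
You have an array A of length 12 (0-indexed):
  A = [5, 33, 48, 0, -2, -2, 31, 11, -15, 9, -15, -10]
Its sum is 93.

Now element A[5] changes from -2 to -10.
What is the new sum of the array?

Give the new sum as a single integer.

Old value at index 5: -2
New value at index 5: -10
Delta = -10 - -2 = -8
New sum = old_sum + delta = 93 + (-8) = 85

Answer: 85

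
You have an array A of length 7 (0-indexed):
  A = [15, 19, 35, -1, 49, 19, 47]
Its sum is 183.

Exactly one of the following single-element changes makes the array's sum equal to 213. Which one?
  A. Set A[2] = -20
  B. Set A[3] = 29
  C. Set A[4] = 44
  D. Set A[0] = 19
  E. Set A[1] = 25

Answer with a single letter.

Option A: A[2] 35->-20, delta=-55, new_sum=183+(-55)=128
Option B: A[3] -1->29, delta=30, new_sum=183+(30)=213 <-- matches target
Option C: A[4] 49->44, delta=-5, new_sum=183+(-5)=178
Option D: A[0] 15->19, delta=4, new_sum=183+(4)=187
Option E: A[1] 19->25, delta=6, new_sum=183+(6)=189

Answer: B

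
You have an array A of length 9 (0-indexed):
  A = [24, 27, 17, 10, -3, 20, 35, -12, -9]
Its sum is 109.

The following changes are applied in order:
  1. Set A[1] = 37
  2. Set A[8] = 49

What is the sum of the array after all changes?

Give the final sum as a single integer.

Answer: 177

Derivation:
Initial sum: 109
Change 1: A[1] 27 -> 37, delta = 10, sum = 119
Change 2: A[8] -9 -> 49, delta = 58, sum = 177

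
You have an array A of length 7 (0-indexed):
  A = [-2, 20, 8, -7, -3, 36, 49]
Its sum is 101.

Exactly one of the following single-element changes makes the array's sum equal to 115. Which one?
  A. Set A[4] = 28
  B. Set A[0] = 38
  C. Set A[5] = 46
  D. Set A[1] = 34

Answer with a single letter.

Option A: A[4] -3->28, delta=31, new_sum=101+(31)=132
Option B: A[0] -2->38, delta=40, new_sum=101+(40)=141
Option C: A[5] 36->46, delta=10, new_sum=101+(10)=111
Option D: A[1] 20->34, delta=14, new_sum=101+(14)=115 <-- matches target

Answer: D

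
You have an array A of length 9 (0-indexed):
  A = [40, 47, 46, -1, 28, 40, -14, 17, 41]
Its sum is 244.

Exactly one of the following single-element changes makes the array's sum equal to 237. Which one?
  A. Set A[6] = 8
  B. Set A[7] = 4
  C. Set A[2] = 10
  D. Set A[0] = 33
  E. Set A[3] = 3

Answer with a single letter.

Answer: D

Derivation:
Option A: A[6] -14->8, delta=22, new_sum=244+(22)=266
Option B: A[7] 17->4, delta=-13, new_sum=244+(-13)=231
Option C: A[2] 46->10, delta=-36, new_sum=244+(-36)=208
Option D: A[0] 40->33, delta=-7, new_sum=244+(-7)=237 <-- matches target
Option E: A[3] -1->3, delta=4, new_sum=244+(4)=248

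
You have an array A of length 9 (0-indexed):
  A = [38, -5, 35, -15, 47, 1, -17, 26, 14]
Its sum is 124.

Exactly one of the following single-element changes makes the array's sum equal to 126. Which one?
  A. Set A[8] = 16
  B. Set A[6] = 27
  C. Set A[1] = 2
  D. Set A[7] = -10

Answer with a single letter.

Answer: A

Derivation:
Option A: A[8] 14->16, delta=2, new_sum=124+(2)=126 <-- matches target
Option B: A[6] -17->27, delta=44, new_sum=124+(44)=168
Option C: A[1] -5->2, delta=7, new_sum=124+(7)=131
Option D: A[7] 26->-10, delta=-36, new_sum=124+(-36)=88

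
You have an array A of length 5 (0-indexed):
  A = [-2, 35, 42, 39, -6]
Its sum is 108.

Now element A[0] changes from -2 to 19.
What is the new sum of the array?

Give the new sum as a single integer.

Answer: 129

Derivation:
Old value at index 0: -2
New value at index 0: 19
Delta = 19 - -2 = 21
New sum = old_sum + delta = 108 + (21) = 129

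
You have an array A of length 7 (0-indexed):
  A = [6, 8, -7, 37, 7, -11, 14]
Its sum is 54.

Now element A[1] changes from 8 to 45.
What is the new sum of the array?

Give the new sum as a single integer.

Old value at index 1: 8
New value at index 1: 45
Delta = 45 - 8 = 37
New sum = old_sum + delta = 54 + (37) = 91

Answer: 91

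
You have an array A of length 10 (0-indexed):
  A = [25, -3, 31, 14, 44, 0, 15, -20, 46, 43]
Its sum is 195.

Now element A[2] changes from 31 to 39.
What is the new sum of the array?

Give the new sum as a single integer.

Old value at index 2: 31
New value at index 2: 39
Delta = 39 - 31 = 8
New sum = old_sum + delta = 195 + (8) = 203

Answer: 203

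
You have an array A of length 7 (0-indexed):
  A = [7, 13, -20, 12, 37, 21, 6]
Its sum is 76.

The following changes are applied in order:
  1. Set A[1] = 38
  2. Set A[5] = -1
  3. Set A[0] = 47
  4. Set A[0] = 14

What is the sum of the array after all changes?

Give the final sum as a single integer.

Initial sum: 76
Change 1: A[1] 13 -> 38, delta = 25, sum = 101
Change 2: A[5] 21 -> -1, delta = -22, sum = 79
Change 3: A[0] 7 -> 47, delta = 40, sum = 119
Change 4: A[0] 47 -> 14, delta = -33, sum = 86

Answer: 86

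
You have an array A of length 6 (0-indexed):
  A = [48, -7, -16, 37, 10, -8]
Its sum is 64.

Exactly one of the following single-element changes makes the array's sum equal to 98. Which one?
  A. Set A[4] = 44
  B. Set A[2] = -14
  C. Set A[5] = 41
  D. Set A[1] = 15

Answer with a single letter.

Answer: A

Derivation:
Option A: A[4] 10->44, delta=34, new_sum=64+(34)=98 <-- matches target
Option B: A[2] -16->-14, delta=2, new_sum=64+(2)=66
Option C: A[5] -8->41, delta=49, new_sum=64+(49)=113
Option D: A[1] -7->15, delta=22, new_sum=64+(22)=86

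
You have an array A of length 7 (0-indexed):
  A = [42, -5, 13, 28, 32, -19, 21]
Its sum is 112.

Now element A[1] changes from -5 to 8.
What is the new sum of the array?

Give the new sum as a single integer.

Old value at index 1: -5
New value at index 1: 8
Delta = 8 - -5 = 13
New sum = old_sum + delta = 112 + (13) = 125

Answer: 125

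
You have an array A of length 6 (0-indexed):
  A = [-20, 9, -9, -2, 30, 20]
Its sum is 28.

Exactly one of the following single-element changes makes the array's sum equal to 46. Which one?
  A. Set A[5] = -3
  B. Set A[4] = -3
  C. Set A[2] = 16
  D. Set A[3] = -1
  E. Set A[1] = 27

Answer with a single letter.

Option A: A[5] 20->-3, delta=-23, new_sum=28+(-23)=5
Option B: A[4] 30->-3, delta=-33, new_sum=28+(-33)=-5
Option C: A[2] -9->16, delta=25, new_sum=28+(25)=53
Option D: A[3] -2->-1, delta=1, new_sum=28+(1)=29
Option E: A[1] 9->27, delta=18, new_sum=28+(18)=46 <-- matches target

Answer: E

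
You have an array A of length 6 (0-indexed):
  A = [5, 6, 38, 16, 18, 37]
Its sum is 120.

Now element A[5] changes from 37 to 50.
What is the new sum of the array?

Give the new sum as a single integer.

Answer: 133

Derivation:
Old value at index 5: 37
New value at index 5: 50
Delta = 50 - 37 = 13
New sum = old_sum + delta = 120 + (13) = 133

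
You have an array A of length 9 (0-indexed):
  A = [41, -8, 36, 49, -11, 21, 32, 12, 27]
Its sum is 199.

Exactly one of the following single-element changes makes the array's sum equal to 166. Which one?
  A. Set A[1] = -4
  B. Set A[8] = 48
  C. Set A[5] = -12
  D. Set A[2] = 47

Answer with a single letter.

Option A: A[1] -8->-4, delta=4, new_sum=199+(4)=203
Option B: A[8] 27->48, delta=21, new_sum=199+(21)=220
Option C: A[5] 21->-12, delta=-33, new_sum=199+(-33)=166 <-- matches target
Option D: A[2] 36->47, delta=11, new_sum=199+(11)=210

Answer: C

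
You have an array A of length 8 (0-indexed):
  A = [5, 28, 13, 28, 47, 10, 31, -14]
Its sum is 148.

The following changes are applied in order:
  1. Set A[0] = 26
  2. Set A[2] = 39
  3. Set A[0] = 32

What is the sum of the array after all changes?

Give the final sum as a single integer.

Initial sum: 148
Change 1: A[0] 5 -> 26, delta = 21, sum = 169
Change 2: A[2] 13 -> 39, delta = 26, sum = 195
Change 3: A[0] 26 -> 32, delta = 6, sum = 201

Answer: 201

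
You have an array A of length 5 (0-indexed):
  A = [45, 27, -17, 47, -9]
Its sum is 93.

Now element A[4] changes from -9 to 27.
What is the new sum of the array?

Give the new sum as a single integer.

Old value at index 4: -9
New value at index 4: 27
Delta = 27 - -9 = 36
New sum = old_sum + delta = 93 + (36) = 129

Answer: 129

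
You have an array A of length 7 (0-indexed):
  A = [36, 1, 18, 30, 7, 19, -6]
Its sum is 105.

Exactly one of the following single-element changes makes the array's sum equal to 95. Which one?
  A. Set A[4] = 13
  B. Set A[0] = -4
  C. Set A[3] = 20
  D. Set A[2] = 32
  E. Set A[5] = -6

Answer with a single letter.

Option A: A[4] 7->13, delta=6, new_sum=105+(6)=111
Option B: A[0] 36->-4, delta=-40, new_sum=105+(-40)=65
Option C: A[3] 30->20, delta=-10, new_sum=105+(-10)=95 <-- matches target
Option D: A[2] 18->32, delta=14, new_sum=105+(14)=119
Option E: A[5] 19->-6, delta=-25, new_sum=105+(-25)=80

Answer: C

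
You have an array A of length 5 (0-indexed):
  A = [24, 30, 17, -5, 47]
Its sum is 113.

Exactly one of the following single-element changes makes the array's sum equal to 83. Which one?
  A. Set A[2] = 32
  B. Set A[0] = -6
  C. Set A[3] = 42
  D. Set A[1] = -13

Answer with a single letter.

Answer: B

Derivation:
Option A: A[2] 17->32, delta=15, new_sum=113+(15)=128
Option B: A[0] 24->-6, delta=-30, new_sum=113+(-30)=83 <-- matches target
Option C: A[3] -5->42, delta=47, new_sum=113+(47)=160
Option D: A[1] 30->-13, delta=-43, new_sum=113+(-43)=70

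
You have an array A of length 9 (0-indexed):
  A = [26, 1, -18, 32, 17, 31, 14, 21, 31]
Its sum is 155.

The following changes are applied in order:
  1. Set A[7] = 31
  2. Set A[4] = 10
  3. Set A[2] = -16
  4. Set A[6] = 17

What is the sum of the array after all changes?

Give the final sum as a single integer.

Initial sum: 155
Change 1: A[7] 21 -> 31, delta = 10, sum = 165
Change 2: A[4] 17 -> 10, delta = -7, sum = 158
Change 3: A[2] -18 -> -16, delta = 2, sum = 160
Change 4: A[6] 14 -> 17, delta = 3, sum = 163

Answer: 163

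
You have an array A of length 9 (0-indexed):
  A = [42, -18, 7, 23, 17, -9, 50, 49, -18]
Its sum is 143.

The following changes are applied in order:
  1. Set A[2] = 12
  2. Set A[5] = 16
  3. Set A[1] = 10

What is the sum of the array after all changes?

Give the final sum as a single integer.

Initial sum: 143
Change 1: A[2] 7 -> 12, delta = 5, sum = 148
Change 2: A[5] -9 -> 16, delta = 25, sum = 173
Change 3: A[1] -18 -> 10, delta = 28, sum = 201

Answer: 201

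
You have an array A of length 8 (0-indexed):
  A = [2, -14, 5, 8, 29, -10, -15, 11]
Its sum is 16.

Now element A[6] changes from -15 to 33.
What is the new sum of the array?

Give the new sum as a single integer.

Old value at index 6: -15
New value at index 6: 33
Delta = 33 - -15 = 48
New sum = old_sum + delta = 16 + (48) = 64

Answer: 64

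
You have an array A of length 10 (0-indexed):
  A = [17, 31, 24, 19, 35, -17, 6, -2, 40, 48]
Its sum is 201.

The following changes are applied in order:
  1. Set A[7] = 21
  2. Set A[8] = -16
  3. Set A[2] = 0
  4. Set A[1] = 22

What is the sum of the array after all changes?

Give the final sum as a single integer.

Initial sum: 201
Change 1: A[7] -2 -> 21, delta = 23, sum = 224
Change 2: A[8] 40 -> -16, delta = -56, sum = 168
Change 3: A[2] 24 -> 0, delta = -24, sum = 144
Change 4: A[1] 31 -> 22, delta = -9, sum = 135

Answer: 135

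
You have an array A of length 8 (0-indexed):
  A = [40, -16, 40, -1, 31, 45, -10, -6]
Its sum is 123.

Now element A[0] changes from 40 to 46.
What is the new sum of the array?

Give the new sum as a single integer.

Answer: 129

Derivation:
Old value at index 0: 40
New value at index 0: 46
Delta = 46 - 40 = 6
New sum = old_sum + delta = 123 + (6) = 129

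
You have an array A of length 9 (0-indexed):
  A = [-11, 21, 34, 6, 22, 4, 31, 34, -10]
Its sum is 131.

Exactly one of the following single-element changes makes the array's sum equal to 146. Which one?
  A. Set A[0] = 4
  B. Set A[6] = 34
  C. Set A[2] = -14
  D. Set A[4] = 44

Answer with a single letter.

Answer: A

Derivation:
Option A: A[0] -11->4, delta=15, new_sum=131+(15)=146 <-- matches target
Option B: A[6] 31->34, delta=3, new_sum=131+(3)=134
Option C: A[2] 34->-14, delta=-48, new_sum=131+(-48)=83
Option D: A[4] 22->44, delta=22, new_sum=131+(22)=153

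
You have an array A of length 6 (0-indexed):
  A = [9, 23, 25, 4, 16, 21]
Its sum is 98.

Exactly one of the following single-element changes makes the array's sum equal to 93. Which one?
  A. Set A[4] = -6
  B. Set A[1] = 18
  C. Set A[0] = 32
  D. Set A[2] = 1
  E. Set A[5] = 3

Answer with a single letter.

Option A: A[4] 16->-6, delta=-22, new_sum=98+(-22)=76
Option B: A[1] 23->18, delta=-5, new_sum=98+(-5)=93 <-- matches target
Option C: A[0] 9->32, delta=23, new_sum=98+(23)=121
Option D: A[2] 25->1, delta=-24, new_sum=98+(-24)=74
Option E: A[5] 21->3, delta=-18, new_sum=98+(-18)=80

Answer: B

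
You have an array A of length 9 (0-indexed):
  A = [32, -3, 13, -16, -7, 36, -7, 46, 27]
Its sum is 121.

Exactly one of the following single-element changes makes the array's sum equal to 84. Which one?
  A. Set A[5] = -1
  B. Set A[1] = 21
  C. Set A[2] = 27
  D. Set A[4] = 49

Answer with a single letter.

Option A: A[5] 36->-1, delta=-37, new_sum=121+(-37)=84 <-- matches target
Option B: A[1] -3->21, delta=24, new_sum=121+(24)=145
Option C: A[2] 13->27, delta=14, new_sum=121+(14)=135
Option D: A[4] -7->49, delta=56, new_sum=121+(56)=177

Answer: A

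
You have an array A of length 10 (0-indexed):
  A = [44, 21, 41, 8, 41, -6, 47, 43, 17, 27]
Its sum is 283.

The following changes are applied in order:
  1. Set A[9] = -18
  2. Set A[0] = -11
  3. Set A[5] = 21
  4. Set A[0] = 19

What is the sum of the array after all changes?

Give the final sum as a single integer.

Initial sum: 283
Change 1: A[9] 27 -> -18, delta = -45, sum = 238
Change 2: A[0] 44 -> -11, delta = -55, sum = 183
Change 3: A[5] -6 -> 21, delta = 27, sum = 210
Change 4: A[0] -11 -> 19, delta = 30, sum = 240

Answer: 240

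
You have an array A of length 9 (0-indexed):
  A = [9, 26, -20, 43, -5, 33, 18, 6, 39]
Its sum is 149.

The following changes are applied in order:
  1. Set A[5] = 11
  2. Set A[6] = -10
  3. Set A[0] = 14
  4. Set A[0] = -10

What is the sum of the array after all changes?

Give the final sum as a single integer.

Initial sum: 149
Change 1: A[5] 33 -> 11, delta = -22, sum = 127
Change 2: A[6] 18 -> -10, delta = -28, sum = 99
Change 3: A[0] 9 -> 14, delta = 5, sum = 104
Change 4: A[0] 14 -> -10, delta = -24, sum = 80

Answer: 80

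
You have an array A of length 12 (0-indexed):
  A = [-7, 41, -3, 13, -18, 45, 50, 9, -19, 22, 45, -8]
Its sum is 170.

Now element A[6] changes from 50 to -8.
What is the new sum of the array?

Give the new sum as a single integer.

Answer: 112

Derivation:
Old value at index 6: 50
New value at index 6: -8
Delta = -8 - 50 = -58
New sum = old_sum + delta = 170 + (-58) = 112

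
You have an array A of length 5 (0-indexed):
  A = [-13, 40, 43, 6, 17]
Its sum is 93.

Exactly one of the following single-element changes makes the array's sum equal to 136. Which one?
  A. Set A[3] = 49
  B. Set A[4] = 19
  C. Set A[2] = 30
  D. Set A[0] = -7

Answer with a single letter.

Answer: A

Derivation:
Option A: A[3] 6->49, delta=43, new_sum=93+(43)=136 <-- matches target
Option B: A[4] 17->19, delta=2, new_sum=93+(2)=95
Option C: A[2] 43->30, delta=-13, new_sum=93+(-13)=80
Option D: A[0] -13->-7, delta=6, new_sum=93+(6)=99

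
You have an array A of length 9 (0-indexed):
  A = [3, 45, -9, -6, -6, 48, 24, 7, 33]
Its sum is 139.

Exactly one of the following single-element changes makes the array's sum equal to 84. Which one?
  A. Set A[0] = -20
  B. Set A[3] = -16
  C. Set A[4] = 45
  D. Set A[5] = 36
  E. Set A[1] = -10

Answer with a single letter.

Option A: A[0] 3->-20, delta=-23, new_sum=139+(-23)=116
Option B: A[3] -6->-16, delta=-10, new_sum=139+(-10)=129
Option C: A[4] -6->45, delta=51, new_sum=139+(51)=190
Option D: A[5] 48->36, delta=-12, new_sum=139+(-12)=127
Option E: A[1] 45->-10, delta=-55, new_sum=139+(-55)=84 <-- matches target

Answer: E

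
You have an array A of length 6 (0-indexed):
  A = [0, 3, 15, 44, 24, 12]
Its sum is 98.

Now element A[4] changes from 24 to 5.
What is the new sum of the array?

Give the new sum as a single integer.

Old value at index 4: 24
New value at index 4: 5
Delta = 5 - 24 = -19
New sum = old_sum + delta = 98 + (-19) = 79

Answer: 79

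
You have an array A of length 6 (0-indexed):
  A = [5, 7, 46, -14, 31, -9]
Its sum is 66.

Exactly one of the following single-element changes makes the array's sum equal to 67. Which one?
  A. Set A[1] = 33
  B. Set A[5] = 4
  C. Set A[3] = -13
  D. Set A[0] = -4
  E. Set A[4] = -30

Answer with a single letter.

Answer: C

Derivation:
Option A: A[1] 7->33, delta=26, new_sum=66+(26)=92
Option B: A[5] -9->4, delta=13, new_sum=66+(13)=79
Option C: A[3] -14->-13, delta=1, new_sum=66+(1)=67 <-- matches target
Option D: A[0] 5->-4, delta=-9, new_sum=66+(-9)=57
Option E: A[4] 31->-30, delta=-61, new_sum=66+(-61)=5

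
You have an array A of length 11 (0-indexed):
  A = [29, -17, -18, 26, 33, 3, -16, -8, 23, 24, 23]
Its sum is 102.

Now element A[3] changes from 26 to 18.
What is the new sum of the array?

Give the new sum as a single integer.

Answer: 94

Derivation:
Old value at index 3: 26
New value at index 3: 18
Delta = 18 - 26 = -8
New sum = old_sum + delta = 102 + (-8) = 94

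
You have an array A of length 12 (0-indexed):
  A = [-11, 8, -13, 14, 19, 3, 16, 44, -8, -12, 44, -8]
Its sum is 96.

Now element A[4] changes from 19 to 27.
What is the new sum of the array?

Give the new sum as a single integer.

Answer: 104

Derivation:
Old value at index 4: 19
New value at index 4: 27
Delta = 27 - 19 = 8
New sum = old_sum + delta = 96 + (8) = 104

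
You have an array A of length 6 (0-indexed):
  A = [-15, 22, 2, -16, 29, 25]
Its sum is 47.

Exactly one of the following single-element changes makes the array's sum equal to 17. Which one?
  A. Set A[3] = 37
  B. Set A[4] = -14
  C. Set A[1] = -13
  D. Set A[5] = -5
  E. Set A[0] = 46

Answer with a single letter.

Answer: D

Derivation:
Option A: A[3] -16->37, delta=53, new_sum=47+(53)=100
Option B: A[4] 29->-14, delta=-43, new_sum=47+(-43)=4
Option C: A[1] 22->-13, delta=-35, new_sum=47+(-35)=12
Option D: A[5] 25->-5, delta=-30, new_sum=47+(-30)=17 <-- matches target
Option E: A[0] -15->46, delta=61, new_sum=47+(61)=108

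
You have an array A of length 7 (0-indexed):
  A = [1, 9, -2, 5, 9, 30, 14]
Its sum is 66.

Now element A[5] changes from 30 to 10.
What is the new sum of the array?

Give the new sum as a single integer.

Old value at index 5: 30
New value at index 5: 10
Delta = 10 - 30 = -20
New sum = old_sum + delta = 66 + (-20) = 46

Answer: 46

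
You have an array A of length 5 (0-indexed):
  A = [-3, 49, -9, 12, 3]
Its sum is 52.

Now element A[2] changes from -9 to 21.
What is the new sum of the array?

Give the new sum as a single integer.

Old value at index 2: -9
New value at index 2: 21
Delta = 21 - -9 = 30
New sum = old_sum + delta = 52 + (30) = 82

Answer: 82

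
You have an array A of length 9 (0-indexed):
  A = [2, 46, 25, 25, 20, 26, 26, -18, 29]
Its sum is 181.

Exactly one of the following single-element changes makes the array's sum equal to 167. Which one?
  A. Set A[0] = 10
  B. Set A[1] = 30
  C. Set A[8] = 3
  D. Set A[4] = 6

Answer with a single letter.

Option A: A[0] 2->10, delta=8, new_sum=181+(8)=189
Option B: A[1] 46->30, delta=-16, new_sum=181+(-16)=165
Option C: A[8] 29->3, delta=-26, new_sum=181+(-26)=155
Option D: A[4] 20->6, delta=-14, new_sum=181+(-14)=167 <-- matches target

Answer: D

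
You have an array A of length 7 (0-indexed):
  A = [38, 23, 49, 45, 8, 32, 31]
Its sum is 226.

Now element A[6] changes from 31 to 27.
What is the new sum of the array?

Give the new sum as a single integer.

Answer: 222

Derivation:
Old value at index 6: 31
New value at index 6: 27
Delta = 27 - 31 = -4
New sum = old_sum + delta = 226 + (-4) = 222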